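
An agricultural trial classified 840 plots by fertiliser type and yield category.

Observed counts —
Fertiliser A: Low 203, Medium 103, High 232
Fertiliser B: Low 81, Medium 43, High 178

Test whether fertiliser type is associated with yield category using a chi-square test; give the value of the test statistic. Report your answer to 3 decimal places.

Row totals: 538, 302. Column totals: 284, 146, 410. Grand total N = 840.
Expected counts (row total × column total / N):
  Fertiliser A, Low: 538×284/840 = 181.8952
  Fertiliser A, Medium: 538×146/840 = 93.5095
  Fertiliser A, High: 538×410/840 = 262.5952
  Fertiliser B, Low: 302×284/840 = 102.1048
  Fertiliser B, Medium: 302×146/840 = 52.4905
  Fertiliser B, High: 302×410/840 = 147.4048
Contributions (O − E)²/E:
  (203 − 181.8952)²/181.8952 = 2.4487
  (103 − 93.5095)²/93.5095 = 0.9632
  (232 − 262.5952)²/262.5952 = 3.5647
  (81 − 102.1048)²/102.1048 = 4.3623
  (43 − 52.4905)²/52.4905 = 1.7159
  (178 − 147.4048)²/147.4048 = 6.3503
χ² = 2.4487 + 0.9632 + 3.5647 + 4.3623 + 1.7159 + 6.3503 = 19.405

19.405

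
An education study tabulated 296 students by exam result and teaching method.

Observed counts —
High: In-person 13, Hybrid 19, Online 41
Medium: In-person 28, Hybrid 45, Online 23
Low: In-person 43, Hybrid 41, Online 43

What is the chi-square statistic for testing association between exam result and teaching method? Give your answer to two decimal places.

Row totals: 73, 96, 127. Column totals: 84, 105, 107. Grand total N = 296.
Expected counts (row total × column total / N):
  High, In-person: 73×84/296 = 20.716
  High, Hybrid: 73×105/296 = 25.895
  High, Online: 73×107/296 = 26.389
  Medium, In-person: 96×84/296 = 27.243
  Medium, Hybrid: 96×105/296 = 34.054
  Medium, Online: 96×107/296 = 34.703
  Low, In-person: 127×84/296 = 36.041
  Low, Hybrid: 127×105/296 = 45.051
  Low, Online: 127×107/296 = 45.909
Contributions (O − E)²/E:
  (13 − 20.716)²/20.716 = 2.8739
  (19 − 25.895)²/25.895 = 1.8359
  (41 − 26.389)²/26.389 = 8.0898
  (28 − 27.243)²/27.243 = 0.0210
  (45 − 34.054)²/34.054 = 3.5184
  (23 − 34.703)²/34.703 = 3.9466
  (43 − 36.041)²/36.041 = 1.3437
  (41 − 45.051)²/45.051 = 0.3643
  (43 − 45.909)²/45.909 = 0.1843
χ² = 2.8739 + 1.8359 + 8.0898 + 0.0210 + 3.5184 + 3.9466 + 1.3437 + 0.3643 + 0.1843 = 22.18

22.18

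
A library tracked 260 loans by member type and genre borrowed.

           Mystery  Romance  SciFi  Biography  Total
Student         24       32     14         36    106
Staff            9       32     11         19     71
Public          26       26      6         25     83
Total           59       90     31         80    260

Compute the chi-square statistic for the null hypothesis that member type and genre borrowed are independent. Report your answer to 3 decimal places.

12.140

Grand total N = 260.
Expected counts (row total × column total / N):
  Student, Mystery: 106×59/260 = 24.0538
  Student, Romance: 106×90/260 = 36.6923
  Student, SciFi: 106×31/260 = 12.6385
  Student, Biography: 106×80/260 = 32.6154
  Staff, Mystery: 71×59/260 = 16.1115
  Staff, Romance: 71×90/260 = 24.5769
  Staff, SciFi: 71×31/260 = 8.4654
  Staff, Biography: 71×80/260 = 21.8462
  Public, Mystery: 83×59/260 = 18.8346
  Public, Romance: 83×90/260 = 28.7308
  Public, SciFi: 83×31/260 = 9.8962
  Public, Biography: 83×80/260 = 25.5385
Contributions (O − E)²/E:
  (24 − 24.0538)²/24.0538 = 0.0001
  (32 − 36.6923)²/36.6923 = 0.6001
  (14 − 12.6385)²/12.6385 = 0.1467
  (36 − 32.6154)²/32.6154 = 0.3512
  (9 − 16.1115)²/16.1115 = 3.1390
  (32 − 24.5769)²/24.5769 = 2.2420
  (11 − 8.4654)²/8.4654 = 0.7589
  (19 − 21.8462)²/21.8462 = 0.3708
  (26 − 18.8346)²/18.8346 = 2.7260
  (26 − 28.7308)²/28.7308 = 0.2596
  (6 − 9.8962)²/9.8962 = 1.5340
  (25 − 25.5385)²/25.5385 = 0.0114
χ² = 0.0001 + 0.6001 + 0.1467 + 0.3512 + 3.1390 + 2.2420 + 0.7589 + 0.3708 + 2.7260 + 0.2596 + 1.5340 + 0.0114 = 12.140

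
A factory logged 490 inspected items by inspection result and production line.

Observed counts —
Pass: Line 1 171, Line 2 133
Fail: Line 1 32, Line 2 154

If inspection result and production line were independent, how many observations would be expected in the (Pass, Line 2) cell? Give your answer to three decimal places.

Row total (Pass) = 304; column total (Line 2) = 287; grand total N = 490.
Expected count = (row total × column total) / N = 304 × 287 / 490 = 178.057.

178.057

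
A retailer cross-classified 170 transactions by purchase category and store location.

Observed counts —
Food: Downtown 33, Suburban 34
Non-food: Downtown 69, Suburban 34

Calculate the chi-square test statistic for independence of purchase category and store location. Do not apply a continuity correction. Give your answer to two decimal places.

5.32

Row totals: 67, 103. Column totals: 102, 68. Grand total N = 170.
Expected counts (row total × column total / N):
  Food, Downtown: 67×102/170 = 40.200
  Food, Suburban: 67×68/170 = 26.800
  Non-food, Downtown: 103×102/170 = 61.800
  Non-food, Suburban: 103×68/170 = 41.200
Contributions (O − E)²/E:
  (33 − 40.200)²/40.200 = 1.2896
  (34 − 26.800)²/26.800 = 1.9343
  (69 − 61.800)²/61.800 = 0.8388
  (34 − 41.200)²/41.200 = 1.2583
χ² = 1.2896 + 1.9343 + 0.8388 + 1.2583 = 5.32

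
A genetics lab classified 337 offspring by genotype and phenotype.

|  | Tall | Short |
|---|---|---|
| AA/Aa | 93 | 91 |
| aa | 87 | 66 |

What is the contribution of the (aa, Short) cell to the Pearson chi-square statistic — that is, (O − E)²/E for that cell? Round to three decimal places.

0.391

Row total (aa) = 153; column total (Short) = 157; N = 337.
Expected count E = 153 × 157 / 337 = 71.2789.
Contribution = (O − E)²/E = (66 − 71.2789)² / 71.2789 = 0.391.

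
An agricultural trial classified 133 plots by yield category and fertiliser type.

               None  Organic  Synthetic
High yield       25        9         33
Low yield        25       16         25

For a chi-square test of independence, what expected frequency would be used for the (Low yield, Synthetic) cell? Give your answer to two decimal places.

28.78

Row total (Low yield) = 66; column total (Synthetic) = 58; grand total N = 133.
Expected count = (row total × column total) / N = 66 × 58 / 133 = 28.78.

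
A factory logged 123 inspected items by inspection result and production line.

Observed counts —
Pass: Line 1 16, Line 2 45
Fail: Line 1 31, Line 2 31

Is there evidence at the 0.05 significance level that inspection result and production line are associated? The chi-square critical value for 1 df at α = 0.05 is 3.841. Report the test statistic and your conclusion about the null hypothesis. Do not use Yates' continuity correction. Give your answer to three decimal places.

Row totals: 61, 62. Column totals: 47, 76. Grand total N = 123.
Expected counts (row total × column total / N):
  Pass, Line 1: 61×47/123 = 23.3089
  Pass, Line 2: 61×76/123 = 37.6911
  Fail, Line 1: 62×47/123 = 23.6911
  Fail, Line 2: 62×76/123 = 38.3089
Contributions (O − E)²/E:
  (16 − 23.3089)²/23.3089 = 2.2918
  (45 − 37.6911)²/37.6911 = 1.4173
  (31 − 23.6911)²/23.6911 = 2.2549
  (31 − 38.3089)²/38.3089 = 1.3945
χ² = 2.2918 + 1.4173 + 2.2549 + 1.3945 = 7.359
df = (2−1)(2−1) = 1. Since 7.359 > 3.841, reject the null hypothesis of independence at α = 0.05.

7.359; reject H₀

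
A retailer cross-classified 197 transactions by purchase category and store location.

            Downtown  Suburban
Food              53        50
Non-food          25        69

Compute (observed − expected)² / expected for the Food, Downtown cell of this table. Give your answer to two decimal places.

3.66

Row total (Food) = 103; column total (Downtown) = 78; N = 197.
Expected count E = 103 × 78 / 197 = 40.782.
Contribution = (O − E)²/E = (53 − 40.782)² / 40.782 = 3.66.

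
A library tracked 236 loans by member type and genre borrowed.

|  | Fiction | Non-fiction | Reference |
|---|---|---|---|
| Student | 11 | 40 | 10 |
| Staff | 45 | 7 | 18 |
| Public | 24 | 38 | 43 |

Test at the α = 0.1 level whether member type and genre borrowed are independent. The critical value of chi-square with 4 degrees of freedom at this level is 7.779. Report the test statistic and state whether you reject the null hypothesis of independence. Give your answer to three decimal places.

63.693; reject H₀

Row totals: 61, 70, 105. Column totals: 80, 85, 71. Grand total N = 236.
Expected counts (row total × column total / N):
  Student, Fiction: 61×80/236 = 20.6780
  Student, Non-fiction: 61×85/236 = 21.9703
  Student, Reference: 61×71/236 = 18.3517
  Staff, Fiction: 70×80/236 = 23.7288
  Staff, Non-fiction: 70×85/236 = 25.2119
  Staff, Reference: 70×71/236 = 21.0593
  Public, Fiction: 105×80/236 = 35.5932
  Public, Non-fiction: 105×85/236 = 37.8178
  Public, Reference: 105×71/236 = 31.5890
Contributions (O − E)²/E:
  (11 − 20.6780)²/20.6780 = 4.5296
  (40 − 21.9703)²/21.9703 = 14.7959
  (10 − 18.3517)²/18.3517 = 3.8008
  (45 − 23.7288)²/23.7288 = 19.0681
  (7 − 25.2119)²/25.2119 = 13.1554
  (18 − 21.0593)²/21.0593 = 0.4444
  (24 − 35.5932)²/35.5932 = 3.7761
  (38 − 37.8178)²/37.8178 = 0.0009
  (43 − 31.5890)²/31.5890 = 4.1220
χ² = 4.5296 + 14.7959 + 3.8008 + 19.0681 + 13.1554 + 0.4444 + 3.7761 + 0.0009 + 4.1220 = 63.693
df = (3−1)(3−1) = 4. Since 63.693 > 7.779, reject the null hypothesis of independence at α = 0.1.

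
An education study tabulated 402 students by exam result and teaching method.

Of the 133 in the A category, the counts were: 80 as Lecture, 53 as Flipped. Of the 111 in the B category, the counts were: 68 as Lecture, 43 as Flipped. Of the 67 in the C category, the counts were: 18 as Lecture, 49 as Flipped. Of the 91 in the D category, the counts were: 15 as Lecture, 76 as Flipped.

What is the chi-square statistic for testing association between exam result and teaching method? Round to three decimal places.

Row totals: 133, 111, 67, 91. Column totals: 181, 221. Grand total N = 402.
Expected counts (row total × column total / N):
  A, Lecture: 133×181/402 = 59.8831
  A, Flipped: 133×221/402 = 73.1169
  B, Lecture: 111×181/402 = 49.9776
  B, Flipped: 111×221/402 = 61.0224
  C, Lecture: 67×181/402 = 30.1667
  C, Flipped: 67×221/402 = 36.8333
  D, Lecture: 91×181/402 = 40.9726
  D, Flipped: 91×221/402 = 50.0274
Contributions (O − E)²/E:
  (80 − 59.8831)²/59.8831 = 6.7580
  (53 − 73.1169)²/73.1169 = 5.5348
  (68 − 49.9776)²/49.9776 = 6.4990
  (43 − 61.0224)²/61.0224 = 5.3227
  (18 − 30.1667)²/30.1667 = 4.9070
  (49 − 36.8333)²/36.8333 = 4.0189
  (15 − 40.9726)²/40.9726 = 16.4641
  (76 − 50.0274)²/50.0274 = 13.4841
χ² = 6.7580 + 5.5348 + 6.4990 + 5.3227 + 4.9070 + 4.0189 + 16.4641 + 13.4841 = 62.989

62.989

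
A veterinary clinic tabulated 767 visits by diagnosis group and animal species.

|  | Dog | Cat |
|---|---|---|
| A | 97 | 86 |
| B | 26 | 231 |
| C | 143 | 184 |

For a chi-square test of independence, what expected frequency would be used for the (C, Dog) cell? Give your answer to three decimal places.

113.405

Row total (C) = 327; column total (Dog) = 266; grand total N = 767.
Expected count = (row total × column total) / N = 327 × 266 / 767 = 113.405.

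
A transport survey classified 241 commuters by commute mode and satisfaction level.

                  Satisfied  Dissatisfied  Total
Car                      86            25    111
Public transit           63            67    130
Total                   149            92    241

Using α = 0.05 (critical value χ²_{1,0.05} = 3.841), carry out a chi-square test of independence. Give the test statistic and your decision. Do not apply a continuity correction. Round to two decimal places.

Grand total N = 241.
Expected counts (row total × column total / N):
  Car, Satisfied: 111×149/241 = 68.627
  Car, Dissatisfied: 111×92/241 = 42.373
  Public transit, Satisfied: 130×149/241 = 80.373
  Public transit, Dissatisfied: 130×92/241 = 49.627
Contributions (O − E)²/E:
  (86 − 68.627)²/68.627 = 4.3980
  (25 − 42.373)²/42.373 = 7.1230
  (63 − 80.373)²/80.373 = 3.7553
  (67 − 49.627)²/49.627 = 6.0818
χ² = 4.3980 + 7.1230 + 3.7553 + 6.0818 = 21.36
df = (2−1)(2−1) = 1. Since 21.36 > 3.841, reject the null hypothesis of independence at α = 0.05.

21.36; reject H₀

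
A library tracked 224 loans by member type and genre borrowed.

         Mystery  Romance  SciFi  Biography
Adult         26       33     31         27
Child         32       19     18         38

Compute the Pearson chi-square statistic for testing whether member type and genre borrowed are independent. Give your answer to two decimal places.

9.27

Row totals: 117, 107. Column totals: 58, 52, 49, 65. Grand total N = 224.
Expected counts (row total × column total / N):
  Adult, Mystery: 117×58/224 = 30.295
  Adult, Romance: 117×52/224 = 27.161
  Adult, SciFi: 117×49/224 = 25.594
  Adult, Biography: 117×65/224 = 33.951
  Child, Mystery: 107×58/224 = 27.705
  Child, Romance: 107×52/224 = 24.839
  Child, SciFi: 107×49/224 = 23.406
  Child, Biography: 107×65/224 = 31.049
Contributions (O − E)²/E:
  (26 − 30.295)²/30.295 = 0.6089
  (33 − 27.161)²/27.161 = 1.2553
  (31 − 25.594)²/25.594 = 1.1419
  (27 − 33.951)²/33.951 = 1.4231
  (32 − 27.705)²/27.705 = 0.6658
  (19 − 24.839)²/24.839 = 1.3726
  (18 − 23.406)²/23.406 = 1.2486
  (38 − 31.049)²/31.049 = 1.5561
χ² = 0.6089 + 1.2553 + 1.1419 + 1.4231 + 0.6658 + 1.3726 + 1.2486 + 1.5561 = 9.27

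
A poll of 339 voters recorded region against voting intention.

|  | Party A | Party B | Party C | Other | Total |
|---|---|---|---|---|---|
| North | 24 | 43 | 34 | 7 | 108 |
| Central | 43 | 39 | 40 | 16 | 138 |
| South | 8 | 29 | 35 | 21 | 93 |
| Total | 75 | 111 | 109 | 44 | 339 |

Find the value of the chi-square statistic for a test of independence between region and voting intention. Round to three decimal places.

26.981

Grand total N = 339.
Expected counts (row total × column total / N):
  North, Party A: 108×75/339 = 23.8938
  North, Party B: 108×111/339 = 35.3628
  North, Party C: 108×109/339 = 34.7257
  North, Other: 108×44/339 = 14.0177
  Central, Party A: 138×75/339 = 30.5310
  Central, Party B: 138×111/339 = 45.1858
  Central, Party C: 138×109/339 = 44.3717
  Central, Other: 138×44/339 = 17.9115
  South, Party A: 93×75/339 = 20.5752
  South, Party B: 93×111/339 = 30.4513
  South, Party C: 93×109/339 = 29.9027
  South, Other: 93×44/339 = 12.0708
Contributions (O − E)²/E:
  (24 − 23.8938)²/23.8938 = 0.0005
  (43 − 35.3628)²/35.3628 = 1.6494
  (34 − 34.7257)²/34.7257 = 0.0152
  (7 − 14.0177)²/14.0177 = 3.5133
  (43 − 30.5310)²/30.5310 = 5.0924
  (39 − 45.1858)²/45.1858 = 0.8468
  (40 − 44.3717)²/44.3717 = 0.4307
  (16 − 17.9115)²/17.9115 = 0.2040
  (8 − 20.5752)²/20.5752 = 7.6857
  (29 − 30.4513)²/30.4513 = 0.0692
  (35 − 29.9027)²/29.9027 = 0.8689
  (21 − 12.0708)²/12.0708 = 6.6052
χ² = 0.0005 + 1.6494 + 0.0152 + 3.5133 + 5.0924 + 0.8468 + 0.4307 + 0.2040 + 7.6857 + 0.0692 + 0.8689 + 6.6052 = 26.981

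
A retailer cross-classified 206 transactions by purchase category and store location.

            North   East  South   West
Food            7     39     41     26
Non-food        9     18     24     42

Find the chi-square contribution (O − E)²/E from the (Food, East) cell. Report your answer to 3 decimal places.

1.913

Row total (Food) = 113; column total (East) = 57; N = 206.
Expected count E = 113 × 57 / 206 = 31.2670.
Contribution = (O − E)²/E = (39 − 31.2670)² / 31.2670 = 1.913.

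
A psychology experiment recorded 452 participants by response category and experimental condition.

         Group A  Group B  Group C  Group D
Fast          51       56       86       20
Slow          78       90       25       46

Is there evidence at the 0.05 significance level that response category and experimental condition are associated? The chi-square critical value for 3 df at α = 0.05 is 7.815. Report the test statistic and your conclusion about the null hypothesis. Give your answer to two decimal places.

Row totals: 213, 239. Column totals: 129, 146, 111, 66. Grand total N = 452.
Expected counts (row total × column total / N):
  Fast, Group A: 213×129/452 = 60.790
  Fast, Group B: 213×146/452 = 68.801
  Fast, Group C: 213×111/452 = 52.308
  Fast, Group D: 213×66/452 = 31.102
  Slow, Group A: 239×129/452 = 68.210
  Slow, Group B: 239×146/452 = 77.199
  Slow, Group C: 239×111/452 = 58.692
  Slow, Group D: 239×66/452 = 34.898
Contributions (O − E)²/E:
  (51 − 60.790)²/60.790 = 1.5766
  (56 − 68.801)²/68.801 = 2.3817
  (86 − 52.308)²/52.308 = 21.7013
  (20 − 31.102)²/31.102 = 3.9629
  (78 − 68.210)²/68.210 = 1.4051
  (90 − 77.199)²/77.199 = 2.1226
  (25 − 58.692)²/58.692 = 19.3408
  (46 − 34.898)²/34.898 = 3.5318
χ² = 1.5766 + 2.3817 + 21.7013 + 3.9629 + 1.4051 + 2.1226 + 19.3408 + 3.5318 = 56.02
df = (2−1)(4−1) = 3. Since 56.02 > 7.815, reject the null hypothesis of independence at α = 0.05.

56.02; reject H₀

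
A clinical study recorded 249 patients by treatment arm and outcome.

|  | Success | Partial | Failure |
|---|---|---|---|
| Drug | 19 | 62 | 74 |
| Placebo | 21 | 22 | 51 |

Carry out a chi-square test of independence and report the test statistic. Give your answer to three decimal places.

8.974

Row totals: 155, 94. Column totals: 40, 84, 125. Grand total N = 249.
Expected counts (row total × column total / N):
  Drug, Success: 155×40/249 = 24.8996
  Drug, Partial: 155×84/249 = 52.2892
  Drug, Failure: 155×125/249 = 77.8112
  Placebo, Success: 94×40/249 = 15.1004
  Placebo, Partial: 94×84/249 = 31.7108
  Placebo, Failure: 94×125/249 = 47.1888
Contributions (O − E)²/E:
  (19 − 24.8996)²/24.8996 = 1.3978
  (62 − 52.2892)²/52.2892 = 1.8034
  (74 − 77.8112)²/77.8112 = 0.1867
  (21 − 15.1004)²/15.1004 = 2.3049
  (22 − 31.7108)²/31.7108 = 2.9737
  (51 − 47.1888)²/47.1888 = 0.3078
χ² = 1.3978 + 1.8034 + 0.1867 + 2.3049 + 2.9737 + 0.3078 = 8.974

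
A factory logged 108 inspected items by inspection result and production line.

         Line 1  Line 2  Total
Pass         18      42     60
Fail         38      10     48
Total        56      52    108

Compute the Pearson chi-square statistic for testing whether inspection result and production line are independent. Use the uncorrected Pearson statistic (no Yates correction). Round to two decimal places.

25.82

Grand total N = 108.
Expected counts (row total × column total / N):
  Pass, Line 1: 60×56/108 = 31.111
  Pass, Line 2: 60×52/108 = 28.889
  Fail, Line 1: 48×56/108 = 24.889
  Fail, Line 2: 48×52/108 = 23.111
Contributions (O − E)²/E:
  (18 − 31.111)²/31.111 = 5.5253
  (42 − 28.889)²/28.889 = 5.9503
  (38 − 24.889)²/24.889 = 6.9066
  (10 − 23.111)²/23.111 = 7.4379
χ² = 5.5253 + 5.9503 + 6.9066 + 7.4379 = 25.82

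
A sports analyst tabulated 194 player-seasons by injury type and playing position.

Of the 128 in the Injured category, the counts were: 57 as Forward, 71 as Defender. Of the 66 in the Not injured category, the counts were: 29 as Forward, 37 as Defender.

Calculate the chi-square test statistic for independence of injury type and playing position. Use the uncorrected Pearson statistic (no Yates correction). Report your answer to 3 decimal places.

Row totals: 128, 66. Column totals: 86, 108. Grand total N = 194.
Expected counts (row total × column total / N):
  Injured, Forward: 128×86/194 = 56.7423
  Injured, Defender: 128×108/194 = 71.2577
  Not injured, Forward: 66×86/194 = 29.2577
  Not injured, Defender: 66×108/194 = 36.7423
Contributions (O − E)²/E:
  (57 − 56.7423)²/56.7423 = 0.0012
  (71 − 71.2577)²/71.2577 = 0.0009
  (29 − 29.2577)²/29.2577 = 0.0023
  (37 − 36.7423)²/36.7423 = 0.0018
χ² = 0.0012 + 0.0009 + 0.0023 + 0.0018 = 0.006

0.006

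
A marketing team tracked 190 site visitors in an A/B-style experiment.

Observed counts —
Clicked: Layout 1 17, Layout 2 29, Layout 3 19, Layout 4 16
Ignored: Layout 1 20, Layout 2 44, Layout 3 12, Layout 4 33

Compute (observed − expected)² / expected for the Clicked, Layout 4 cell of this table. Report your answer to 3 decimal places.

Row total (Clicked) = 81; column total (Layout 4) = 49; N = 190.
Expected count E = 81 × 49 / 190 = 20.8895.
Contribution = (O − E)²/E = (16 − 20.8895)² / 20.8895 = 1.144.

1.144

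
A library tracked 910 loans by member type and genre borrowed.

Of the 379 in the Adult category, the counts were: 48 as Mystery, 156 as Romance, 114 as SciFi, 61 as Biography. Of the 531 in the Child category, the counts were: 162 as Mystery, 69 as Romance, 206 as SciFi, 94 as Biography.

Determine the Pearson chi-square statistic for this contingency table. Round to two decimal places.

Row totals: 379, 531. Column totals: 210, 225, 320, 155. Grand total N = 910.
Expected counts (row total × column total / N):
  Adult, Mystery: 379×210/910 = 87.462
  Adult, Romance: 379×225/910 = 93.709
  Adult, SciFi: 379×320/910 = 133.275
  Adult, Biography: 379×155/910 = 64.555
  Child, Mystery: 531×210/910 = 122.538
  Child, Romance: 531×225/910 = 131.291
  Child, SciFi: 531×320/910 = 186.725
  Child, Biography: 531×155/910 = 90.445
Contributions (O − E)²/E:
  (48 − 87.462)²/87.462 = 17.8049
  (156 − 93.709)²/93.709 = 41.4066
  (114 − 133.275)²/133.275 = 2.7877
  (61 − 64.555)²/64.555 = 0.1958
  (162 − 122.538)²/122.538 = 12.7083
  (69 − 131.291)²/131.291 = 29.5540
  (206 − 186.725)²/186.725 = 1.9897
  (94 − 90.445)²/90.445 = 0.1397
χ² = 17.8049 + 41.4066 + 2.7877 + 0.1958 + 12.7083 + 29.5540 + 1.9897 + 0.1397 = 106.59

106.59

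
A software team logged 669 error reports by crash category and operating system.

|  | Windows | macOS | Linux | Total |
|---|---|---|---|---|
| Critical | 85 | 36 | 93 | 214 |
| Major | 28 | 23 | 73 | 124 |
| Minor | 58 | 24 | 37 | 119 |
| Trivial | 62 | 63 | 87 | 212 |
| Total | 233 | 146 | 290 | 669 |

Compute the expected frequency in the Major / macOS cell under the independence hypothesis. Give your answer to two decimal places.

27.06

Row total (Major) = 124; column total (macOS) = 146; grand total N = 669.
Expected count = (row total × column total) / N = 124 × 146 / 669 = 27.06.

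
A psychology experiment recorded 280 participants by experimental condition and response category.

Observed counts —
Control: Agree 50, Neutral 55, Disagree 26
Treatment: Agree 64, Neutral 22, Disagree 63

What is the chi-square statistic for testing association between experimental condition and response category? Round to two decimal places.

Row totals: 131, 149. Column totals: 114, 77, 89. Grand total N = 280.
Expected counts (row total × column total / N):
  Control, Agree: 131×114/280 = 53.336
  Control, Neutral: 131×77/280 = 36.025
  Control, Disagree: 131×89/280 = 41.639
  Treatment, Agree: 149×114/280 = 60.664
  Treatment, Neutral: 149×77/280 = 40.975
  Treatment, Disagree: 149×89/280 = 47.361
Contributions (O − E)²/E:
  (50 − 53.336)²/53.336 = 0.2087
  (55 − 36.025)²/36.025 = 9.9945
  (26 − 41.639)²/41.639 = 5.8738
  (64 − 60.664)²/60.664 = 0.1835
  (22 − 40.975)²/40.975 = 8.7871
  (63 − 47.361)²/47.361 = 5.1641
χ² = 0.2087 + 9.9945 + 5.8738 + 0.1835 + 8.7871 + 5.1641 = 30.21

30.21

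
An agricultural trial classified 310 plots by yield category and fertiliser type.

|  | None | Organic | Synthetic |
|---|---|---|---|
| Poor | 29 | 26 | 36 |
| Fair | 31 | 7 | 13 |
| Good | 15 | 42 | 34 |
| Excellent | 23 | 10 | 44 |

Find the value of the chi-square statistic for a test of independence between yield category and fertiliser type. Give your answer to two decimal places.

49.66

Row totals: 91, 51, 91, 77. Column totals: 98, 85, 127. Grand total N = 310.
Expected counts (row total × column total / N):
  Poor, None: 91×98/310 = 28.7677
  Poor, Organic: 91×85/310 = 24.9516
  Poor, Synthetic: 91×127/310 = 37.2806
  Fair, None: 51×98/310 = 16.1226
  Fair, Organic: 51×85/310 = 13.9839
  Fair, Synthetic: 51×127/310 = 20.8935
  Good, None: 91×98/310 = 28.7677
  Good, Organic: 91×85/310 = 24.9516
  Good, Synthetic: 91×127/310 = 37.2806
  Excellent, None: 77×98/310 = 24.3419
  Excellent, Organic: 77×85/310 = 21.1129
  Excellent, Synthetic: 77×127/310 = 31.5452
Contributions (O − E)²/E:
  (29 − 28.7677)²/28.7677 = 0.0019
  (26 − 24.9516)²/24.9516 = 0.0441
  (36 − 37.2806)²/37.2806 = 0.0440
  (31 − 16.1226)²/16.1226 = 13.7284
  (7 − 13.9839)²/13.9839 = 3.4879
  (13 − 20.8935)²/20.8935 = 2.9821
  (15 − 28.7677)²/28.7677 = 6.5890
  (42 − 24.9516)²/24.9516 = 11.6485
  (34 − 37.2806)²/37.2806 = 0.2887
  (23 − 24.3419)²/24.3419 = 0.0740
  (10 − 21.1129)²/21.1129 = 5.8493
  (44 − 31.5452)²/31.5452 = 4.9175
χ² = 0.0019 + 0.0441 + 0.0440 + 13.7284 + 3.4879 + 2.9821 + 6.5890 + 11.6485 + 0.2887 + 0.0740 + 5.8493 + 4.9175 = 49.66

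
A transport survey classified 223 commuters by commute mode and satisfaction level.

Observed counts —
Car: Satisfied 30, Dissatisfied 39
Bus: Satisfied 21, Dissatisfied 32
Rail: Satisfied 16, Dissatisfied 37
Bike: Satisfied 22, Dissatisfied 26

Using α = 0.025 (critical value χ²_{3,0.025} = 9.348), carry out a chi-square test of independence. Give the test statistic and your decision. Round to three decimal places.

Row totals: 69, 53, 53, 48. Column totals: 89, 134. Grand total N = 223.
Expected counts (row total × column total / N):
  Car, Satisfied: 69×89/223 = 27.5381
  Car, Dissatisfied: 69×134/223 = 41.4619
  Bus, Satisfied: 53×89/223 = 21.1525
  Bus, Dissatisfied: 53×134/223 = 31.8475
  Rail, Satisfied: 53×89/223 = 21.1525
  Rail, Dissatisfied: 53×134/223 = 31.8475
  Bike, Satisfied: 48×89/223 = 19.1570
  Bike, Dissatisfied: 48×134/223 = 28.8430
Contributions (O − E)²/E:
  (30 − 27.5381)²/27.5381 = 0.2201
  (39 − 41.4619)²/41.4619 = 0.1462
  (21 − 21.1525)²/21.1525 = 0.0011
  (32 − 31.8475)²/31.8475 = 0.0007
  (16 − 21.1525)²/21.1525 = 1.2551
  (37 − 31.8475)²/31.8475 = 0.8336
  (22 − 19.1570)²/19.1570 = 0.4219
  (26 − 28.8430)²/28.8430 = 0.2802
χ² = 0.2201 + 0.1462 + 0.0011 + 0.0007 + 1.2551 + 0.8336 + 0.4219 + 0.2802 = 3.159
df = (4−1)(2−1) = 3. Since 3.159 < 9.348, fail to reject the null hypothesis of independence at α = 0.025.

3.159; fail to reject H₀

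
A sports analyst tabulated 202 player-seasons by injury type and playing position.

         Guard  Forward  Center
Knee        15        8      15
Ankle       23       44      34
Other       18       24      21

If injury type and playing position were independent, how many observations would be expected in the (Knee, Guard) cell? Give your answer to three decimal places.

10.535

Row total (Knee) = 38; column total (Guard) = 56; grand total N = 202.
Expected count = (row total × column total) / N = 38 × 56 / 202 = 10.535.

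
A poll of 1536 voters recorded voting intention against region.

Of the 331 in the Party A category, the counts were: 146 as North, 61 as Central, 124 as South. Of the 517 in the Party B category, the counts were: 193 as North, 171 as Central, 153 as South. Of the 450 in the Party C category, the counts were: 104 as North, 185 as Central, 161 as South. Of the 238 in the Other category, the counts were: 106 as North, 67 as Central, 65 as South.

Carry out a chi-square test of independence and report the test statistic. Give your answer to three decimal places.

71.706

Row totals: 331, 517, 450, 238. Column totals: 549, 484, 503. Grand total N = 1536.
Expected counts (row total × column total / N):
  Party A, North: 331×549/1536 = 118.30664
  Party A, Central: 331×484/1536 = 104.29948
  Party A, South: 331×503/1536 = 108.39388
  Party B, North: 517×549/1536 = 184.78711
  Party B, Central: 517×484/1536 = 162.90885
  Party B, South: 517×503/1536 = 169.30404
  Party C, North: 450×549/1536 = 160.83984
  Party C, Central: 450×484/1536 = 141.79688
  Party C, South: 450×503/1536 = 147.36328
  Other, North: 238×549/1536 = 85.06641
  Other, Central: 238×484/1536 = 74.99479
  Other, South: 238×503/1536 = 77.93880
Contributions (O − E)²/E:
  (146 − 118.30664)²/118.30664 = 6.4825
  (61 − 104.29948)²/104.29948 = 17.9756
  (124 − 108.39388)²/108.39388 = 2.2469
  (193 − 184.78711)²/184.78711 = 0.3650
  (171 − 162.90885)²/162.90885 = 0.4019
  (153 − 169.30404)²/169.30404 = 1.5701
  (104 − 160.83984)²/160.83984 = 20.0869
  (185 − 141.79688)²/141.79688 = 13.1633
  (161 − 147.36328)²/147.36328 = 1.2619
  (106 − 85.06641)²/85.06641 = 5.1514
  (67 − 74.99479)²/74.99479 = 0.8523
  (65 − 77.93880)²/77.93880 = 2.1480
χ² = 6.4825 + 17.9756 + 2.2469 + 0.3650 + 0.4019 + 1.5701 + 20.0869 + 13.1633 + 1.2619 + 5.1514 + 0.8523 + 2.1480 = 71.706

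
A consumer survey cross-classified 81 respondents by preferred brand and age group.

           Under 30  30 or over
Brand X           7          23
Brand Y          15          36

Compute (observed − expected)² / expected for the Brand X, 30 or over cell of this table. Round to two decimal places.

Row total (Brand X) = 30; column total (30 or over) = 59; N = 81.
Expected count E = 30 × 59 / 81 = 21.852.
Contribution = (O − E)²/E = (23 − 21.852)² / 21.852 = 0.06.

0.06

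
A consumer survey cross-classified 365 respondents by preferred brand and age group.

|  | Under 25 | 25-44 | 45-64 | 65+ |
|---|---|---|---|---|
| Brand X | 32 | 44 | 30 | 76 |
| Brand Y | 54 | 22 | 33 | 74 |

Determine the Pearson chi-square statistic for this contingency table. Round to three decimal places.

13.128

Row totals: 182, 183. Column totals: 86, 66, 63, 150. Grand total N = 365.
Expected counts (row total × column total / N):
  Brand X, Under 25: 182×86/365 = 42.8822
  Brand X, 25-44: 182×66/365 = 32.9096
  Brand X, 45-64: 182×63/365 = 31.4137
  Brand X, 65+: 182×150/365 = 74.7945
  Brand Y, Under 25: 183×86/365 = 43.1178
  Brand Y, 25-44: 183×66/365 = 33.0904
  Brand Y, 45-64: 183×63/365 = 31.5863
  Brand Y, 65+: 183×150/365 = 75.2055
Contributions (O − E)²/E:
  (32 − 42.8822)²/42.8822 = 2.7616
  (44 − 32.9096)²/32.9096 = 3.7374
  (30 − 31.4137)²/31.4137 = 0.0636
  (76 − 74.7945)²/74.7945 = 0.0194
  (54 − 43.1178)²/43.1178 = 2.7465
  (22 − 33.0904)²/33.0904 = 3.7170
  (33 − 31.5863)²/31.5863 = 0.0633
  (74 − 75.2055)²/75.2055 = 0.0193
χ² = 2.7616 + 3.7374 + 0.0636 + 0.0194 + 2.7465 + 3.7170 + 0.0633 + 0.0193 = 13.128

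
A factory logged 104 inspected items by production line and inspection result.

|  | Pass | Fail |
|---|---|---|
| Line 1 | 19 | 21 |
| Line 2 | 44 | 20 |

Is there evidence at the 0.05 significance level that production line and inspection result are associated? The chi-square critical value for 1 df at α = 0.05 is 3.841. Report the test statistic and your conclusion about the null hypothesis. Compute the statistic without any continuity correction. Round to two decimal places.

Row totals: 40, 64. Column totals: 63, 41. Grand total N = 104.
Expected counts (row total × column total / N):
  Line 1, Pass: 40×63/104 = 24.231
  Line 1, Fail: 40×41/104 = 15.769
  Line 2, Pass: 64×63/104 = 38.769
  Line 2, Fail: 64×41/104 = 25.231
Contributions (O − E)²/E:
  (19 − 24.231)²/24.231 = 1.1293
  (21 − 15.769)²/15.769 = 1.7353
  (44 − 38.769)²/38.769 = 0.7058
  (20 − 25.231)²/25.231 = 1.0845
χ² = 1.1293 + 1.7353 + 0.7058 + 1.0845 = 4.65
df = (2−1)(2−1) = 1. Since 4.65 > 3.841, reject the null hypothesis of independence at α = 0.05.

4.65; reject H₀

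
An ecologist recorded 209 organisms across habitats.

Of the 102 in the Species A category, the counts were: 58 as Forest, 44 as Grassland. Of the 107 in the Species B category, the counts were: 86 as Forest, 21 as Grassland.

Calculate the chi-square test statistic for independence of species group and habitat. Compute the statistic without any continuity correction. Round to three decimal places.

Row totals: 102, 107. Column totals: 144, 65. Grand total N = 209.
Expected counts (row total × column total / N):
  Species A, Forest: 102×144/209 = 70.2775
  Species A, Grassland: 102×65/209 = 31.7225
  Species B, Forest: 107×144/209 = 73.7225
  Species B, Grassland: 107×65/209 = 33.2775
Contributions (O − E)²/E:
  (58 − 70.2775)²/70.2775 = 2.1449
  (44 − 31.7225)²/31.7225 = 4.7517
  (86 − 73.7225)²/73.7225 = 2.0447
  (21 − 33.2775)²/33.2775 = 4.5297
χ² = 2.1449 + 4.7517 + 2.0447 + 4.5297 = 13.471

13.471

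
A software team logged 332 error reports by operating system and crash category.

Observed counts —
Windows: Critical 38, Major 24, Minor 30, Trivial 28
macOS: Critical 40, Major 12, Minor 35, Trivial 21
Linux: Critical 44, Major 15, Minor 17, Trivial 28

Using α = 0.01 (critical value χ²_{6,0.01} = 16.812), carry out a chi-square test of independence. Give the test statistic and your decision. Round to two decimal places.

Row totals: 120, 108, 104. Column totals: 122, 51, 82, 77. Grand total N = 332.
Expected counts (row total × column total / N):
  Windows, Critical: 120×122/332 = 44.096
  Windows, Major: 120×51/332 = 18.434
  Windows, Minor: 120×82/332 = 29.639
  Windows, Trivial: 120×77/332 = 27.831
  macOS, Critical: 108×122/332 = 39.687
  macOS, Major: 108×51/332 = 16.590
  macOS, Minor: 108×82/332 = 26.675
  macOS, Trivial: 108×77/332 = 25.048
  Linux, Critical: 104×122/332 = 38.217
  Linux, Major: 104×51/332 = 15.976
  Linux, Minor: 104×82/332 = 25.687
  Linux, Trivial: 104×77/332 = 24.120
Contributions (O − E)²/E:
  (38 − 44.096)²/44.096 = 0.8427
  (24 − 18.434)²/18.434 = 1.6806
  (30 − 29.639)²/29.639 = 0.0044
  (28 − 27.831)²/27.831 = 0.0010
  (40 − 39.687)²/39.687 = 0.0025
  (12 − 16.590)²/16.590 = 1.2699
  (35 − 26.675)²/26.675 = 2.5981
  (21 − 25.048)²/25.048 = 0.6542
  (44 − 38.217)²/38.217 = 0.8751
  (15 − 15.976)²/15.976 = 0.0596
  (17 − 25.687)²/25.687 = 2.9378
  (28 − 24.120)²/24.120 = 0.6241
χ² = 0.8427 + 1.6806 + 0.0044 + 0.0010 + 0.0025 + 1.2699 + 2.5981 + 0.6542 + 0.8751 + 0.0596 + 2.9378 + 0.6241 = 11.55
df = (3−1)(4−1) = 6. Since 11.55 < 16.812, fail to reject the null hypothesis of independence at α = 0.01.

11.55; fail to reject H₀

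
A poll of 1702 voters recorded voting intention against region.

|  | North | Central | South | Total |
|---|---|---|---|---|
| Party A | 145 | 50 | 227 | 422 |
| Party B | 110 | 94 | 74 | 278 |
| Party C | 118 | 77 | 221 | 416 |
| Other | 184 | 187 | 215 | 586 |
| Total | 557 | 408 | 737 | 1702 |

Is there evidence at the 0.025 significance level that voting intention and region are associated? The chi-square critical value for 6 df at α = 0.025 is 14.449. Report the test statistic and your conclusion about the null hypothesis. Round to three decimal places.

Grand total N = 1702.
Expected counts (row total × column total / N):
  Party A, North: 422×557/1702 = 138.1046
  Party A, Central: 422×408/1702 = 101.1610
  Party A, South: 422×737/1702 = 182.7344
  Party B, North: 278×557/1702 = 90.9788
  Party B, Central: 278×408/1702 = 66.6416
  Party B, South: 278×737/1702 = 120.3796
  Party C, North: 416×557/1702 = 136.1410
  Party C, Central: 416×408/1702 = 99.7227
  Party C, South: 416×737/1702 = 180.1363
  Other, North: 586×557/1702 = 191.7756
  Other, Central: 586×408/1702 = 140.4747
  Other, South: 586×737/1702 = 253.7497
Contributions (O − E)²/E:
  (145 − 138.1046)²/138.1046 = 0.3443
  (50 − 101.1610)²/101.1610 = 25.8741
  (227 − 182.7344)²/182.7344 = 10.7229
  (110 − 90.9788)²/90.9788 = 3.9768
  (94 − 66.6416)²/66.6416 = 11.2315
  (74 − 120.3796)²/120.3796 = 17.8690
  (118 − 136.1410)²/136.1410 = 2.4173
  (77 − 99.7227)²/99.7227 = 5.1776
  (221 − 180.1363)²/180.1363 = 9.2699
  (184 − 191.7756)²/191.7756 = 0.3153
  (187 − 140.4747)²/140.4747 = 15.4092
  (215 − 253.7497)²/253.7497 = 5.9174
χ² = 0.3443 + 25.8741 + 10.7229 + 3.9768 + 11.2315 + 17.8690 + 2.4173 + 5.1776 + 9.2699 + 0.3153 + 15.4092 + 5.9174 = 108.525
df = (4−1)(3−1) = 6. Since 108.525 > 14.449, reject the null hypothesis of independence at α = 0.025.

108.525; reject H₀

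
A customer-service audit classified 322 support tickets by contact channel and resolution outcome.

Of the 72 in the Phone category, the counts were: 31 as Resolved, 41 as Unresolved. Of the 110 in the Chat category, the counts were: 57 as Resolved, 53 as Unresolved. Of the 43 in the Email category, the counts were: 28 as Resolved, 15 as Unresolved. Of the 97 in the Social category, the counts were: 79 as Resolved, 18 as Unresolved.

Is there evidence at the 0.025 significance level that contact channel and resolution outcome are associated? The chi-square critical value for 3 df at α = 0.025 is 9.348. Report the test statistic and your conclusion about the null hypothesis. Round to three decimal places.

30.841; reject H₀

Row totals: 72, 110, 43, 97. Column totals: 195, 127. Grand total N = 322.
Expected counts (row total × column total / N):
  Phone, Resolved: 72×195/322 = 43.6025
  Phone, Unresolved: 72×127/322 = 28.3975
  Chat, Resolved: 110×195/322 = 66.6149
  Chat, Unresolved: 110×127/322 = 43.3851
  Email, Resolved: 43×195/322 = 26.0404
  Email, Unresolved: 43×127/322 = 16.9596
  Social, Resolved: 97×195/322 = 58.7422
  Social, Unresolved: 97×127/322 = 38.2578
Contributions (O − E)²/E:
  (31 − 43.6025)²/43.6025 = 3.6425
  (41 − 28.3975)²/28.3975 = 5.5929
  (57 − 66.6149)²/66.6149 = 1.3878
  (53 − 43.3851)²/43.3851 = 2.1308
  (28 − 26.0404)²/26.0404 = 0.1475
  (15 − 16.9596)²/16.9596 = 0.2264
  (79 − 58.7422)²/58.7422 = 6.9861
  (18 − 38.2578)²/38.2578 = 10.7267
χ² = 3.6425 + 5.5929 + 1.3878 + 2.1308 + 0.1475 + 0.2264 + 6.9861 + 10.7267 = 30.841
df = (4−1)(2−1) = 3. Since 30.841 > 9.348, reject the null hypothesis of independence at α = 0.025.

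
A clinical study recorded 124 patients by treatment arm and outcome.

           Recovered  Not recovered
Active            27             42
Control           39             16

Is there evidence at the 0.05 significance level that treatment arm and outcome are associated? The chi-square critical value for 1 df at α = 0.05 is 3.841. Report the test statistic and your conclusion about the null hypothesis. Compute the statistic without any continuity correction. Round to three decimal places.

Row totals: 69, 55. Column totals: 66, 58. Grand total N = 124.
Expected counts (row total × column total / N):
  Active, Recovered: 69×66/124 = 36.7258
  Active, Not recovered: 69×58/124 = 32.2742
  Control, Recovered: 55×66/124 = 29.2742
  Control, Not recovered: 55×58/124 = 25.7258
Contributions (O − E)²/E:
  (27 − 36.7258)²/36.7258 = 2.5756
  (42 − 32.2742)²/32.2742 = 2.9309
  (39 − 29.2742)²/29.2742 = 3.2312
  (16 − 25.7258)²/25.7258 = 3.6769
χ² = 2.5756 + 2.9309 + 3.2312 + 3.6769 = 12.415
df = (2−1)(2−1) = 1. Since 12.415 > 3.841, reject the null hypothesis of independence at α = 0.05.

12.415; reject H₀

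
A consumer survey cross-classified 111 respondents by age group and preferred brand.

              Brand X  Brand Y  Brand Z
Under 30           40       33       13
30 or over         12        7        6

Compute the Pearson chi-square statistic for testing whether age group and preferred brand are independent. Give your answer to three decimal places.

1.480

Row totals: 86, 25. Column totals: 52, 40, 19. Grand total N = 111.
Expected counts (row total × column total / N):
  Under 30, Brand X: 86×52/111 = 40.2883
  Under 30, Brand Y: 86×40/111 = 30.9910
  Under 30, Brand Z: 86×19/111 = 14.7207
  30 or over, Brand X: 25×52/111 = 11.7117
  30 or over, Brand Y: 25×40/111 = 9.0090
  30 or over, Brand Z: 25×19/111 = 4.2793
Contributions (O − E)²/E:
  (40 − 40.2883)²/40.2883 = 0.0021
  (33 − 30.9910)²/30.9910 = 0.1302
  (13 − 14.7207)²/14.7207 = 0.2011
  (12 − 11.7117)²/11.7117 = 0.0071
  (7 − 9.0090)²/9.0090 = 0.4480
  (6 − 4.2793)²/4.2793 = 0.6919
χ² = 0.0021 + 0.1302 + 0.2011 + 0.0071 + 0.4480 + 0.6919 = 1.480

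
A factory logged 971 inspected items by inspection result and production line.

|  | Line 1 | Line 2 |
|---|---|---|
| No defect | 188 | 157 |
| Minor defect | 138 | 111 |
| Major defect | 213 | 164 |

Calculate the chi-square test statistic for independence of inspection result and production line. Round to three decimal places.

0.295

Row totals: 345, 249, 377. Column totals: 539, 432. Grand total N = 971.
Expected counts (row total × column total / N):
  No defect, Line 1: 345×539/971 = 191.5088
  No defect, Line 2: 345×432/971 = 153.4912
  Minor defect, Line 1: 249×539/971 = 138.2194
  Minor defect, Line 2: 249×432/971 = 110.7806
  Major defect, Line 1: 377×539/971 = 209.2719
  Major defect, Line 2: 377×432/971 = 167.7281
Contributions (O − E)²/E:
  (188 − 191.5088)²/191.5088 = 0.0643
  (157 − 153.4912)²/153.4912 = 0.0802
  (138 − 138.2194)²/138.2194 = 0.0003
  (111 − 110.7806)²/110.7806 = 0.0004
  (213 − 209.2719)²/209.2719 = 0.0664
  (164 − 167.7281)²/167.7281 = 0.0829
χ² = 0.0643 + 0.0802 + 0.0003 + 0.0004 + 0.0664 + 0.0829 = 0.295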